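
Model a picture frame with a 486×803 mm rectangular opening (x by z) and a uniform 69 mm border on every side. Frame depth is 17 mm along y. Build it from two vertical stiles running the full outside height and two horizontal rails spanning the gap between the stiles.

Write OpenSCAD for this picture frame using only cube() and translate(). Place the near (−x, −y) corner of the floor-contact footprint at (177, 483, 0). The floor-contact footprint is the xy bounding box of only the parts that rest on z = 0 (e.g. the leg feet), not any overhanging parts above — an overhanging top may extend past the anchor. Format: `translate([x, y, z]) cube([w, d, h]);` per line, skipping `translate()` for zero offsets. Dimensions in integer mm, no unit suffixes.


translate([177, 483, 0]) cube([69, 17, 941]);
translate([732, 483, 0]) cube([69, 17, 941]);
translate([246, 483, 0]) cube([486, 17, 69]);
translate([246, 483, 872]) cube([486, 17, 69]);


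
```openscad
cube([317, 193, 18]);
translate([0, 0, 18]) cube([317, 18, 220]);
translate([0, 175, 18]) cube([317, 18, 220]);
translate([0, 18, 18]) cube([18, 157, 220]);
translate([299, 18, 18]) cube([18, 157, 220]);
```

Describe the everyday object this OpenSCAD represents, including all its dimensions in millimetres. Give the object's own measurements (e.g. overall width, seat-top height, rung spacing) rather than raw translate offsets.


An open-topped rectangular box: outside dimensions 317×193×238 mm, with a uniform wall and base thickness of 18 mm. The base is a full 317×193 slab on the floor; four walls sit on top of the base. The front and back walls (the −y and +y sides) span the full width; the two side walls fit between them.


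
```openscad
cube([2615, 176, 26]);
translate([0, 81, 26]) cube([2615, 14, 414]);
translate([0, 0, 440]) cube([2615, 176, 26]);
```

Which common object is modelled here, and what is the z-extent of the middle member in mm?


An I-beam. The web height is 414 mm.

Two wide flanges with a thin centred web — an I-beam. Overall 466 mm minus two 26 mm flanges gives a web of 466 − 2·26 = 414 mm.


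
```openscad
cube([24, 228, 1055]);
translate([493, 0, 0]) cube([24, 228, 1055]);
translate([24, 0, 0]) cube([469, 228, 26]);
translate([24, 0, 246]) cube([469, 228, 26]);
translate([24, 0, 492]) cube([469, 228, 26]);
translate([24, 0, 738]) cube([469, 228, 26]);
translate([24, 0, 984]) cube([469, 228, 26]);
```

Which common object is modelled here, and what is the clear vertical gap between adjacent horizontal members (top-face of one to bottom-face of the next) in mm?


A bookshelf. The clear shelf gap is 220 mm.

Two tall side panels with 5 horizontal boards between them — a bookshelf. The first two shelf undersides are at z = 0 and z = 246; with shelf thickness 26, the clear gap is 246 − 0 − 26 = 220 mm.


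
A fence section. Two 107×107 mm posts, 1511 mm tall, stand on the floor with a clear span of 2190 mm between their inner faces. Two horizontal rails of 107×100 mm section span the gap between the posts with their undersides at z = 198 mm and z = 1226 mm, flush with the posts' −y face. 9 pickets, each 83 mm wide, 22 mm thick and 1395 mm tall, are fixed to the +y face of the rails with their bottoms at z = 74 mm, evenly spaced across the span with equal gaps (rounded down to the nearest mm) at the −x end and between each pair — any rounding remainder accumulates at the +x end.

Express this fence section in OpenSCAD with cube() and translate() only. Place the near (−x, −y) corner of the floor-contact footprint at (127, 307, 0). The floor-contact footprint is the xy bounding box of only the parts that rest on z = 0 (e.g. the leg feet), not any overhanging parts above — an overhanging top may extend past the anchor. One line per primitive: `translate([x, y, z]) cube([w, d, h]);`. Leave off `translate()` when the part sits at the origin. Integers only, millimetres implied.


translate([127, 307, 0]) cube([107, 107, 1511]);
translate([2424, 307, 0]) cube([107, 107, 1511]);
translate([234, 307, 198]) cube([2190, 107, 100]);
translate([234, 307, 1226]) cube([2190, 107, 100]);
translate([378, 414, 74]) cube([83, 22, 1395]);
translate([605, 414, 74]) cube([83, 22, 1395]);
translate([832, 414, 74]) cube([83, 22, 1395]);
translate([1059, 414, 74]) cube([83, 22, 1395]);
translate([1286, 414, 74]) cube([83, 22, 1395]);
translate([1513, 414, 74]) cube([83, 22, 1395]);
translate([1740, 414, 74]) cube([83, 22, 1395]);
translate([1967, 414, 74]) cube([83, 22, 1395]);
translate([2194, 414, 74]) cube([83, 22, 1395]);


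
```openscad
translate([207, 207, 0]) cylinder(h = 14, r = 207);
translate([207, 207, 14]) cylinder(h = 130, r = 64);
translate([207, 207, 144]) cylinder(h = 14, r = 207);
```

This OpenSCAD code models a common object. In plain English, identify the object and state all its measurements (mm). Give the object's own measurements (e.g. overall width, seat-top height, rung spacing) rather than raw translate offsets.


A spool: two coaxial disc flanges of radius 207 mm and thickness 14 mm, joined by a core cylinder of radius 64 mm and height 130 mm. The lower flange rests on z = 0 and the three cylinders share a vertical axis.


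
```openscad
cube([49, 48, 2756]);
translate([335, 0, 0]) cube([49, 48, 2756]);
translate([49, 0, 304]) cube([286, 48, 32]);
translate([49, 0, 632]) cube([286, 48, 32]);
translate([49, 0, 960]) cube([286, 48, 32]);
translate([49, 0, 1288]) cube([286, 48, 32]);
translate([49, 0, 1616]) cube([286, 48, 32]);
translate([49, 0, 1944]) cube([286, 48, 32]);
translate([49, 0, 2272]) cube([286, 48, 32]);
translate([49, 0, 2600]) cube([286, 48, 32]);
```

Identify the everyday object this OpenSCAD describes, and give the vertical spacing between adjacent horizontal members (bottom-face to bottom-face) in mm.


A ladder. The rung spacing is 328 mm.

Two tall 49×48 posts with 8 short bars between them — a ladder. Adjacent rungs sit at z = 304 and z = 632, so the spacing is 632 − 304 = 328 mm.


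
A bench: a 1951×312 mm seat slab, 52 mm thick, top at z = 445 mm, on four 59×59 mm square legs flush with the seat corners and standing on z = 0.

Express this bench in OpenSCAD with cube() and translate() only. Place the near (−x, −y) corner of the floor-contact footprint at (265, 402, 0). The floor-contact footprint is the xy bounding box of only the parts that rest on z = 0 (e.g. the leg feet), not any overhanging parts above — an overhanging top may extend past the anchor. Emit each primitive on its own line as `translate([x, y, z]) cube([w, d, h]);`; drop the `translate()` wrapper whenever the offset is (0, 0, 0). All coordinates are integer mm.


translate([265, 402, 393]) cube([1951, 312, 52]);
translate([265, 402, 0]) cube([59, 59, 393]);
translate([265, 655, 0]) cube([59, 59, 393]);
translate([2157, 402, 0]) cube([59, 59, 393]);
translate([2157, 655, 0]) cube([59, 59, 393]);


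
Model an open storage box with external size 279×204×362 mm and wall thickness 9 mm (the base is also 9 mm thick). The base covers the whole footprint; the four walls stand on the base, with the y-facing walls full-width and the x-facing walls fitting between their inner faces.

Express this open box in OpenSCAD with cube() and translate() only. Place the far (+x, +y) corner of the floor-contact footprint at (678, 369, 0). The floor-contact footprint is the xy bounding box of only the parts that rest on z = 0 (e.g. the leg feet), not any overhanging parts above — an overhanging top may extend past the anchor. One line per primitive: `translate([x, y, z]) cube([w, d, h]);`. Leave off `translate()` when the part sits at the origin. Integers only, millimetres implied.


translate([399, 165, 0]) cube([279, 204, 9]);
translate([399, 165, 9]) cube([279, 9, 353]);
translate([399, 360, 9]) cube([279, 9, 353]);
translate([399, 174, 9]) cube([9, 186, 353]);
translate([669, 174, 9]) cube([9, 186, 353]);


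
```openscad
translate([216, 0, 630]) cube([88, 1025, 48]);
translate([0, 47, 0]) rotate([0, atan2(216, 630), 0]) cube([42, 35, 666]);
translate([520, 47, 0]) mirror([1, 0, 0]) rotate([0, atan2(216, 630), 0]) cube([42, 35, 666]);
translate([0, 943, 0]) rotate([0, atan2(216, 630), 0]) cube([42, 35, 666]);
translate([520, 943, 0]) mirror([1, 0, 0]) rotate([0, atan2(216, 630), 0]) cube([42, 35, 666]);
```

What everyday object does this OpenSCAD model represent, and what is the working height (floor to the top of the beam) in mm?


A sawhorse. The overall height is 678 mm.

A beam across two mirrored pairs of raked legs — a sawhorse. The beam's underside is at z = 630 (matching the legs' vertical rise in atan2(216, 630)) and the beam is 48 mm tall, so its top is at 630 + 48 = 678 mm. The raked legs top out at the beam's underside, so that is the highest point.


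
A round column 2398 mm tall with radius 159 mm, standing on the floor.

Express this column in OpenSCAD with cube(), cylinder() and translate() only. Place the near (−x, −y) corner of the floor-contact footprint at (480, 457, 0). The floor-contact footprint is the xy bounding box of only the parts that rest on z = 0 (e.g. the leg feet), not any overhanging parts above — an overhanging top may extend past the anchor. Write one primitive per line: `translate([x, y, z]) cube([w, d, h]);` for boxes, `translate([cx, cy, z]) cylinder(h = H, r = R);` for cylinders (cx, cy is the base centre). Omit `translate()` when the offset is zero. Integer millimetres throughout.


translate([639, 616, 0]) cylinder(h = 2398, r = 159);


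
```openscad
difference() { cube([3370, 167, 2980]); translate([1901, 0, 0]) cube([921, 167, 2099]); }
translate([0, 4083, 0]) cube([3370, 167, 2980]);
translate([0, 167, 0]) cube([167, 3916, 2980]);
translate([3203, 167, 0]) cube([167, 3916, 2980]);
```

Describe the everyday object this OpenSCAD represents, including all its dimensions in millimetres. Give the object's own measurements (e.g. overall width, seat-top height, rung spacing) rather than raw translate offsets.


A single room: four walls, each 2980 mm tall and 167 mm thick, enclosing an outside footprint 3370×4250 mm (x × y), no floor or roof. The front and back walls (−y and +y sides) run the full x-width; the side walls fit between their inner faces. A door opening 921 mm wide and 2099 mm tall is cut through the front wall from the floor up, its −x edge 1901 mm from the wall's −x end.


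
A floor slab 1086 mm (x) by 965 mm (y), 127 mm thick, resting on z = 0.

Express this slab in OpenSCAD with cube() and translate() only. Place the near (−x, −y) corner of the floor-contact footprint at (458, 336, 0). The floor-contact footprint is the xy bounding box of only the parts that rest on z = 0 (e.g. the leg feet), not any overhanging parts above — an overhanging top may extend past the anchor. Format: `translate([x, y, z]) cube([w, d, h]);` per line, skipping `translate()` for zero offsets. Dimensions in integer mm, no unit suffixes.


translate([458, 336, 0]) cube([1086, 965, 127]);


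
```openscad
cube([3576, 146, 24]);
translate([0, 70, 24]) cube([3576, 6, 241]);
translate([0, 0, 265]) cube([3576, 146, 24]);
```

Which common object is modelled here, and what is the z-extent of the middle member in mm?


An I-beam. The web height is 241 mm.

Two wide flanges with a thin centred web — an I-beam. Overall 289 mm minus two 24 mm flanges gives a web of 289 − 2·24 = 241 mm.


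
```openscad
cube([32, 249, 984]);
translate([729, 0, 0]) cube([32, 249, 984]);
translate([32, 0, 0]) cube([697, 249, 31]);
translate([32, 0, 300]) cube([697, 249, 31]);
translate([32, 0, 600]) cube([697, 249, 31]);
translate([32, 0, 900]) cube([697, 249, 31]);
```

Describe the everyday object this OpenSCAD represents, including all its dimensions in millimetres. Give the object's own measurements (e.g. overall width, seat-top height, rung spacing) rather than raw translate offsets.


An open bookshelf. Two side panels, each 32 mm thick, 249 mm deep and 984 mm tall, stand 761 mm apart (outside-to-outside). Between them sit 4 shelves, each 31 mm thick and 249 mm deep, spanning the full gap between the sides. The bottom shelf rests on the floor (its underside at z = 0) and the clear gap between one shelf's top and the next shelf's underside is 269 mm.


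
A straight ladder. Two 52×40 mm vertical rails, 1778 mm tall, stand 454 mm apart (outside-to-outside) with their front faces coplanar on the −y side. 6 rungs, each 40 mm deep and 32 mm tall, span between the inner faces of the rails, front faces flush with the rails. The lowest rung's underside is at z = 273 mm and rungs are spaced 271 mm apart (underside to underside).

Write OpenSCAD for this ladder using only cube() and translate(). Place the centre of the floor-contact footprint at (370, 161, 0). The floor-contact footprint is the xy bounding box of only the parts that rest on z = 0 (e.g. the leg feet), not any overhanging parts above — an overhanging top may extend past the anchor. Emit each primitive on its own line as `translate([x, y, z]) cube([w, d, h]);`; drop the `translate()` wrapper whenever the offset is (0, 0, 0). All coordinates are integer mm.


translate([143, 141, 0]) cube([52, 40, 1778]);
translate([545, 141, 0]) cube([52, 40, 1778]);
translate([195, 141, 273]) cube([350, 40, 32]);
translate([195, 141, 544]) cube([350, 40, 32]);
translate([195, 141, 815]) cube([350, 40, 32]);
translate([195, 141, 1086]) cube([350, 40, 32]);
translate([195, 141, 1357]) cube([350, 40, 32]);
translate([195, 141, 1628]) cube([350, 40, 32]);


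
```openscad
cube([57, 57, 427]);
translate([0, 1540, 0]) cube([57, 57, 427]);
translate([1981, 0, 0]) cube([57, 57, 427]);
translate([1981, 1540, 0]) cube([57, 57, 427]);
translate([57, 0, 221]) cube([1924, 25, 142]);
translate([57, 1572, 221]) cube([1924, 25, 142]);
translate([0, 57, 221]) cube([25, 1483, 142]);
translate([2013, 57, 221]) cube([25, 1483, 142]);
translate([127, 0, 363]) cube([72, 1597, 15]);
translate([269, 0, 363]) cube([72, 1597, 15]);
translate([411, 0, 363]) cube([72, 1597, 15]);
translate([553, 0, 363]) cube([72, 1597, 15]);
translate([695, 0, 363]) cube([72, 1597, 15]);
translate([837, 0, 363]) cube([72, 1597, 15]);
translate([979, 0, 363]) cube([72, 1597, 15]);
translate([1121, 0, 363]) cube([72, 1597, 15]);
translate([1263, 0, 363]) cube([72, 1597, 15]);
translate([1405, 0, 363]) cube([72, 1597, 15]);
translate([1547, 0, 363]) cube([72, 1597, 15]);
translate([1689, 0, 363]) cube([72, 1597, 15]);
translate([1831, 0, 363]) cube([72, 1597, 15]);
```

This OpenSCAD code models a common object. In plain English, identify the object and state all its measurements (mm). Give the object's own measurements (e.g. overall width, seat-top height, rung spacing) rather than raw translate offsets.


A bed frame 2038 mm long (x) by 1597 mm wide (y). Four 57×57 mm corner posts, 427 mm tall, at the corners of the footprint. Four rails of 25 mm thickness and 142 mm height run between adjacent posts with their undersides at z = 221 mm, their outer faces flush with the outside of the frame (the two x-running rails run between the posts' inner faces; the two y-running rails run between the posts' inner faces). 13 slats, each 72 mm wide (x) and 15 mm thick, lie across the top of the two x-running rails, running the full 1597 mm width of the frame in y; along x they sit between the end posts with a 70 mm gap after the −x posts and between neighbouring slats, leaving 78 mm before the +x posts.


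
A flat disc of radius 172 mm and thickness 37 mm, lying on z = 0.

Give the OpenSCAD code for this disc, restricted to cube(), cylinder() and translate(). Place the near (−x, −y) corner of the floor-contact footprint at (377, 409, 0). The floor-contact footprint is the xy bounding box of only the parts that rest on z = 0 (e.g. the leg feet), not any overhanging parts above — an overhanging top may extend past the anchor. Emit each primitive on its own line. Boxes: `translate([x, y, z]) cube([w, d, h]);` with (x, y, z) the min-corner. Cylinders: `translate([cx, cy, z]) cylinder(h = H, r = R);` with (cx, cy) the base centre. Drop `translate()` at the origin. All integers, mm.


translate([549, 581, 0]) cylinder(h = 37, r = 172);


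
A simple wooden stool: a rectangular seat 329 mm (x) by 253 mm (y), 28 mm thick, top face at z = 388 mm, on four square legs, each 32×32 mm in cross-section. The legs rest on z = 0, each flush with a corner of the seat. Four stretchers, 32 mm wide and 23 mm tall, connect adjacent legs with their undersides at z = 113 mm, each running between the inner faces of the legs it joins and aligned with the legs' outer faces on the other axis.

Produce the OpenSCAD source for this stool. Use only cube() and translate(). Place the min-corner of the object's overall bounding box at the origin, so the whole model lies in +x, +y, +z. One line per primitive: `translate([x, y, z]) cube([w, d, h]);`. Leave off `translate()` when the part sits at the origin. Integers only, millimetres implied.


translate([0, 0, 360]) cube([329, 253, 28]);
cube([32, 32, 360]);
translate([297, 0, 0]) cube([32, 32, 360]);
translate([0, 221, 0]) cube([32, 32, 360]);
translate([297, 221, 0]) cube([32, 32, 360]);
translate([32, 0, 113]) cube([265, 32, 23]);
translate([32, 221, 113]) cube([265, 32, 23]);
translate([0, 32, 113]) cube([32, 189, 23]);
translate([297, 32, 113]) cube([32, 189, 23]);


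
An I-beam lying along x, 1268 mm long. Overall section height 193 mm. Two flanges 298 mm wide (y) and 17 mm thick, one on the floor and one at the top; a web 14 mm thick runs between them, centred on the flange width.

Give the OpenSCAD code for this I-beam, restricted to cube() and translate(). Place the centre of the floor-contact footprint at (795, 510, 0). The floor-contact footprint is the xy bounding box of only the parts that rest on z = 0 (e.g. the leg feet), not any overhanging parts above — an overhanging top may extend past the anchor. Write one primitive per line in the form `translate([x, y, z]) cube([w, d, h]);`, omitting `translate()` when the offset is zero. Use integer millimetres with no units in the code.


translate([161, 361, 0]) cube([1268, 298, 17]);
translate([161, 503, 17]) cube([1268, 14, 159]);
translate([161, 361, 176]) cube([1268, 298, 17]);


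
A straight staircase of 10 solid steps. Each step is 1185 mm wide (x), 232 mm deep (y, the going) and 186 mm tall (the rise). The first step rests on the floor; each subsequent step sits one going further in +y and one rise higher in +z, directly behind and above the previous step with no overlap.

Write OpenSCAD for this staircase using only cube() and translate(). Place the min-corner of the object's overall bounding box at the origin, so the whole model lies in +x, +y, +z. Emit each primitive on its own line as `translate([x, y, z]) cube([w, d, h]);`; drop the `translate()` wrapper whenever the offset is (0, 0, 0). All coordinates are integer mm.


cube([1185, 232, 186]);
translate([0, 232, 186]) cube([1185, 232, 186]);
translate([0, 464, 372]) cube([1185, 232, 186]);
translate([0, 696, 558]) cube([1185, 232, 186]);
translate([0, 928, 744]) cube([1185, 232, 186]);
translate([0, 1160, 930]) cube([1185, 232, 186]);
translate([0, 1392, 1116]) cube([1185, 232, 186]);
translate([0, 1624, 1302]) cube([1185, 232, 186]);
translate([0, 1856, 1488]) cube([1185, 232, 186]);
translate([0, 2088, 1674]) cube([1185, 232, 186]);


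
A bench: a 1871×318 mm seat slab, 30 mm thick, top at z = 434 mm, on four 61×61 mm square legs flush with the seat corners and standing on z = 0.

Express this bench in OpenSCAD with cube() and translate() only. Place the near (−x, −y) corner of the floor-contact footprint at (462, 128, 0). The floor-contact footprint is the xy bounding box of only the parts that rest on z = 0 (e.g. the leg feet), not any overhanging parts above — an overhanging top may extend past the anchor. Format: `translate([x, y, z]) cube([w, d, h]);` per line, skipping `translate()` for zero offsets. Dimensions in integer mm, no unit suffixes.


// leg_h = 434 − 30 = 404
translate([462, 128, 404]) cube([1871, 318, 30]);
translate([462, 128, 0]) cube([61, 61, 404]);
translate([462, 385, 0]) cube([61, 61, 404]);
translate([2272, 128, 0]) cube([61, 61, 404]);
translate([2272, 385, 0]) cube([61, 61, 404]);


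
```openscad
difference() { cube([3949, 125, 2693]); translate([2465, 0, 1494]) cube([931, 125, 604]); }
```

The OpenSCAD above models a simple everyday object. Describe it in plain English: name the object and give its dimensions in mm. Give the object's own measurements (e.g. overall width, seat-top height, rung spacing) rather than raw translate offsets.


A wall 3949 mm long (x), 125 mm thick (y), 2693 mm tall, with a rectangular window opening cut through it. The opening is 931 mm wide and 604 mm tall; its sill is at z = 1494 mm and its near (−x) edge is 2465 mm from the wall's −x end. The opening passes through the full wall thickness.


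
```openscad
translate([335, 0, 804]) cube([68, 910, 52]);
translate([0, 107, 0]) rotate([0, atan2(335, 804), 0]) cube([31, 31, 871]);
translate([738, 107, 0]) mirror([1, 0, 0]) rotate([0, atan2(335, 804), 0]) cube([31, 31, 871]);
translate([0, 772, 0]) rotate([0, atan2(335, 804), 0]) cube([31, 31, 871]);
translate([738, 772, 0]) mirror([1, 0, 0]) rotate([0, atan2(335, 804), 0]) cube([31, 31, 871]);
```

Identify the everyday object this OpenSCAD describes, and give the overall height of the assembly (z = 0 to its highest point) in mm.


A sawhorse. The overall height is 856 mm.

A beam across two mirrored pairs of raked legs — a sawhorse. The beam's underside is at z = 804 (matching the legs' vertical rise in atan2(335, 804)) and the beam is 52 mm tall, so its top is at 804 + 52 = 856 mm. The raked legs top out at the beam's underside, so that is the highest point.


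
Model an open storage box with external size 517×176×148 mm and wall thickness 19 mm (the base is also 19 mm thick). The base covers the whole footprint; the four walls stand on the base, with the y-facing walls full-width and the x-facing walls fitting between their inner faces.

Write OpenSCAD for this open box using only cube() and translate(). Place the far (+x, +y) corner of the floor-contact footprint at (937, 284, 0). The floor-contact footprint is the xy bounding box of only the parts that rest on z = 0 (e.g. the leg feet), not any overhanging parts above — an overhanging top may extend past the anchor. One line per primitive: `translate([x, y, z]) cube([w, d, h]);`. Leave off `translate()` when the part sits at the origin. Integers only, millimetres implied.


translate([420, 108, 0]) cube([517, 176, 19]);
translate([420, 108, 19]) cube([517, 19, 129]);
translate([420, 265, 19]) cube([517, 19, 129]);
translate([420, 127, 19]) cube([19, 138, 129]);
translate([918, 127, 19]) cube([19, 138, 129]);


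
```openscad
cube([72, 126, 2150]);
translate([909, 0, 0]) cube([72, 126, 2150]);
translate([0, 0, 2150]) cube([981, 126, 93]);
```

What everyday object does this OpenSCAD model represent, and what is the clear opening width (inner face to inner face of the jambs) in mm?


A door frame. The clear opening width is 837 mm.

Two 2150 mm tall posts with a header on top — a door frame. The left jamb is 72 mm wide at x = 0; the right jamb starts at x = 909. The clear opening is 909 − 72 = 837 mm.


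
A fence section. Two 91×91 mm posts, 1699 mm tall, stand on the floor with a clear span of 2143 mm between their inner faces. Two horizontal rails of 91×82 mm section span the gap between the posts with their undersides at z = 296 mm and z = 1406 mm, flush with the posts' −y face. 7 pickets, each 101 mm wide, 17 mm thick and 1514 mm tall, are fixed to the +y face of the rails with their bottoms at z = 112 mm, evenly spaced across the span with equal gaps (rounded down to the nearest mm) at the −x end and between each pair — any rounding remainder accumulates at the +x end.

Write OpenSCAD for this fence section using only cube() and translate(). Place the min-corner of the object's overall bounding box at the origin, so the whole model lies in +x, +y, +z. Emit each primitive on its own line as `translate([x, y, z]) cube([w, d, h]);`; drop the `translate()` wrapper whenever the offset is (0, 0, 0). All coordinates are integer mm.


cube([91, 91, 1699]);
translate([2234, 0, 0]) cube([91, 91, 1699]);
translate([91, 0, 296]) cube([2143, 91, 82]);
translate([91, 0, 1406]) cube([2143, 91, 82]);
translate([270, 91, 112]) cube([101, 17, 1514]);
translate([550, 91, 112]) cube([101, 17, 1514]);
translate([830, 91, 112]) cube([101, 17, 1514]);
translate([1110, 91, 112]) cube([101, 17, 1514]);
translate([1390, 91, 112]) cube([101, 17, 1514]);
translate([1670, 91, 112]) cube([101, 17, 1514]);
translate([1950, 91, 112]) cube([101, 17, 1514]);


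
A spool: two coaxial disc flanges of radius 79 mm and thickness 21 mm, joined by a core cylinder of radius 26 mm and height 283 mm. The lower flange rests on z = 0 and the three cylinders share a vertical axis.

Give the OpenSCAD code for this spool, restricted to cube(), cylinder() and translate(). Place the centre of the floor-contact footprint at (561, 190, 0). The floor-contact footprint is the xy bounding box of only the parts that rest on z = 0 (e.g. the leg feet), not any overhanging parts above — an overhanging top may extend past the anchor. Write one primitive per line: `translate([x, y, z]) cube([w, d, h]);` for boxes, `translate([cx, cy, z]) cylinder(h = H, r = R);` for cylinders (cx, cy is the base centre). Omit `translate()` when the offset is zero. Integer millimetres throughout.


translate([561, 190, 0]) cylinder(h = 21, r = 79);
translate([561, 190, 21]) cylinder(h = 283, r = 26);
translate([561, 190, 304]) cylinder(h = 21, r = 79);


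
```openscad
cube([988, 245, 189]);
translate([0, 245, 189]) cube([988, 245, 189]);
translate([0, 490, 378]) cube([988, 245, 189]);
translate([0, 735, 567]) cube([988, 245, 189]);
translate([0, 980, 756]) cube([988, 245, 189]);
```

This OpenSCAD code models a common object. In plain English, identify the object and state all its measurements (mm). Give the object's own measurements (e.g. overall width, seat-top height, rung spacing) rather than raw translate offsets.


A straight staircase of 5 solid steps. Each step is 988 mm wide (x), 245 mm deep (y, the going) and 189 mm tall (the rise). The first step rests on the floor; each subsequent step sits one going further in +y and one rise higher in +z, directly behind and above the previous step with no overlap.


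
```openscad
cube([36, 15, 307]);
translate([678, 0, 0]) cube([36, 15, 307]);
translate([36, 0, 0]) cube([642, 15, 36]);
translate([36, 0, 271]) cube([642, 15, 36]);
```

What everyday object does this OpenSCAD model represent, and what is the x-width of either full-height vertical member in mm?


A picture frame. The border width is 36 mm.

Four thin pieces enclosing a rectangular opening — a picture frame. The two full-height stiles are 307 mm tall; the top rail sits at z = 271 and is 36 mm tall, so the border above the opening is 307 − 271 = 36 mm, matching the stile x-width.


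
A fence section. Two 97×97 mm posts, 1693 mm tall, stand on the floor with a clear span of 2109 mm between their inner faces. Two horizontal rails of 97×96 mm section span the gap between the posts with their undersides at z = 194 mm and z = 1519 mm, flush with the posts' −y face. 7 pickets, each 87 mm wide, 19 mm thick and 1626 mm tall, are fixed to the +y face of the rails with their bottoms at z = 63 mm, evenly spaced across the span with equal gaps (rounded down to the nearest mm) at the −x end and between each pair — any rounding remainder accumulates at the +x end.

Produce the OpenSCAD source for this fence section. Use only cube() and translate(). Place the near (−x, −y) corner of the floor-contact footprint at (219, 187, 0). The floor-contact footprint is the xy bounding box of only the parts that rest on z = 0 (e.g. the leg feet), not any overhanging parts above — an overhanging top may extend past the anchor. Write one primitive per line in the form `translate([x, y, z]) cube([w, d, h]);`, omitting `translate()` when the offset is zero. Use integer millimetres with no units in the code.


translate([219, 187, 0]) cube([97, 97, 1693]);
translate([2425, 187, 0]) cube([97, 97, 1693]);
translate([316, 187, 194]) cube([2109, 97, 96]);
translate([316, 187, 1519]) cube([2109, 97, 96]);
translate([503, 284, 63]) cube([87, 19, 1626]);
translate([777, 284, 63]) cube([87, 19, 1626]);
translate([1051, 284, 63]) cube([87, 19, 1626]);
translate([1325, 284, 63]) cube([87, 19, 1626]);
translate([1599, 284, 63]) cube([87, 19, 1626]);
translate([1873, 284, 63]) cube([87, 19, 1626]);
translate([2147, 284, 63]) cube([87, 19, 1626]);


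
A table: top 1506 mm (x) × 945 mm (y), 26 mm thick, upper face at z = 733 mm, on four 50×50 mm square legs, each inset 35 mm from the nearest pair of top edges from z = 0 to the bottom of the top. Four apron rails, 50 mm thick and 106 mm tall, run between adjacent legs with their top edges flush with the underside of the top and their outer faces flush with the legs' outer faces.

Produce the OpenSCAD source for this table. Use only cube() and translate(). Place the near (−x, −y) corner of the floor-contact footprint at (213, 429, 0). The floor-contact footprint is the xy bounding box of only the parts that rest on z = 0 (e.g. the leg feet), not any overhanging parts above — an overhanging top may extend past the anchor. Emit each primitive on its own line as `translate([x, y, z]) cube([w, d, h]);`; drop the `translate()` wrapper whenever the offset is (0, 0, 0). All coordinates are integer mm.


translate([178, 394, 707]) cube([1506, 945, 26]);
translate([213, 429, 0]) cube([50, 50, 707]);
translate([1599, 429, 0]) cube([50, 50, 707]);
translate([213, 1254, 0]) cube([50, 50, 707]);
translate([1599, 1254, 0]) cube([50, 50, 707]);
translate([263, 429, 601]) cube([1336, 50, 106]);
translate([263, 1254, 601]) cube([1336, 50, 106]);
translate([213, 479, 601]) cube([50, 775, 106]);
translate([1599, 479, 601]) cube([50, 775, 106]);


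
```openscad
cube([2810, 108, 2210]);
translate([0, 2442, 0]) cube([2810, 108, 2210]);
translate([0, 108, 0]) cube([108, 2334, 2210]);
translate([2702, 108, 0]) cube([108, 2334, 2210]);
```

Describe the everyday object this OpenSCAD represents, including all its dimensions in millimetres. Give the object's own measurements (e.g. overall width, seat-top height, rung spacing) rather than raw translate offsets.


The wall frame of a small rectangular building: four walls, each 2210 mm tall and 108 mm thick, enclosing a footprint 2810 mm (x) by 2550 mm (y) outside-to-outside, with no floor or roof. The front and back walls (the −y and +y sides) span the full width; the two side walls fit between them.


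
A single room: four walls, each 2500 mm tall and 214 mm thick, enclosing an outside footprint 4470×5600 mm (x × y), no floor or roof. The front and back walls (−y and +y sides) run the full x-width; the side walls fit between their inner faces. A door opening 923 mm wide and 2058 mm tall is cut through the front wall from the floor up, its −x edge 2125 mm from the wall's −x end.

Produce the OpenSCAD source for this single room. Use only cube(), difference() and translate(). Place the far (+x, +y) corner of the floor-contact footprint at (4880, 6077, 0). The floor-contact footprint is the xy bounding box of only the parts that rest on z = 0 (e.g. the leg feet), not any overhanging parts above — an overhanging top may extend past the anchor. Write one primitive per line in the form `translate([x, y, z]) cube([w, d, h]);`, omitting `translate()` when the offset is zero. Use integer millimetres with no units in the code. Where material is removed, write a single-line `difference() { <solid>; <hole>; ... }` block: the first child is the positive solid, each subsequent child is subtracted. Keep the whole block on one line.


difference() { translate([410, 477, 0]) cube([4470, 214, 2500]); translate([2535, 477, 0]) cube([923, 214, 2058]); }
translate([410, 5863, 0]) cube([4470, 214, 2500]);
translate([410, 691, 0]) cube([214, 5172, 2500]);
translate([4666, 691, 0]) cube([214, 5172, 2500]);


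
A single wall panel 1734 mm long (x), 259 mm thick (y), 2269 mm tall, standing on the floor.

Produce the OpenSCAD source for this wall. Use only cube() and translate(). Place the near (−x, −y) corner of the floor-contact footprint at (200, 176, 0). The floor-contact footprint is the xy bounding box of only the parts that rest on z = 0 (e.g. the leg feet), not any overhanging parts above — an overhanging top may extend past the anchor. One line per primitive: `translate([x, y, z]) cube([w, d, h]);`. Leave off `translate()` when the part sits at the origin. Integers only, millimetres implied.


translate([200, 176, 0]) cube([1734, 259, 2269]);


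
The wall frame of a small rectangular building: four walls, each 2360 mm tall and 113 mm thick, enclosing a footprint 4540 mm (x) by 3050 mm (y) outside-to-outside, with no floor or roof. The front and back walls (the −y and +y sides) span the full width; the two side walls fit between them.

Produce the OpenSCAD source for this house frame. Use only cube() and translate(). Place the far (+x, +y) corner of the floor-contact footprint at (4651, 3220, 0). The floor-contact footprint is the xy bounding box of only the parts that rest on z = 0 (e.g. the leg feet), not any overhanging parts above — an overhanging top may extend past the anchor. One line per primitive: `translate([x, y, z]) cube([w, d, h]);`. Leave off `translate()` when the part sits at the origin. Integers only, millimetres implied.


translate([111, 170, 0]) cube([4540, 113, 2360]);
translate([111, 3107, 0]) cube([4540, 113, 2360]);
translate([111, 283, 0]) cube([113, 2824, 2360]);
translate([4538, 283, 0]) cube([113, 2824, 2360]);


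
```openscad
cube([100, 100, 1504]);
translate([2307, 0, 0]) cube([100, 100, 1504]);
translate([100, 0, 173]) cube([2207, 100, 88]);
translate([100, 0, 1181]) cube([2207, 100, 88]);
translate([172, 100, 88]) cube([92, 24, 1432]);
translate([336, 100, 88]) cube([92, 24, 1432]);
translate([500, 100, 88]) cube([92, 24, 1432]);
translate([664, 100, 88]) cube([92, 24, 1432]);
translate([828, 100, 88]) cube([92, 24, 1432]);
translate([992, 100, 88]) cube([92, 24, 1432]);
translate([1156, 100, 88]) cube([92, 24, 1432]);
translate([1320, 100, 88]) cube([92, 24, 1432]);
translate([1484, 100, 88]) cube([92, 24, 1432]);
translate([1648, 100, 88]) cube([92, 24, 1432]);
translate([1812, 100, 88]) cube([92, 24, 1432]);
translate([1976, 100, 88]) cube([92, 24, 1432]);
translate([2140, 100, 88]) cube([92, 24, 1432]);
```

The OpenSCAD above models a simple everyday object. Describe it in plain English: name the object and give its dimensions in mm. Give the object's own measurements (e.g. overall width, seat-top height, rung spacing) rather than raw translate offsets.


A fence section. Two 100×100 mm posts, 1504 mm tall, stand on the floor with a clear span of 2207 mm between their inner faces. Two horizontal rails of 100×88 mm section span the gap between the posts with their undersides at z = 173 mm and z = 1181 mm, flush with the posts' −y face. 13 pickets, each 92 mm wide, 24 mm thick and 1432 mm tall, are fixed to the +y face of the rails with their bottoms at z = 88 mm, spaced across the span with a 72 mm gap after the −x post and between neighbouring pickets, with 75 mm left before the +x post.


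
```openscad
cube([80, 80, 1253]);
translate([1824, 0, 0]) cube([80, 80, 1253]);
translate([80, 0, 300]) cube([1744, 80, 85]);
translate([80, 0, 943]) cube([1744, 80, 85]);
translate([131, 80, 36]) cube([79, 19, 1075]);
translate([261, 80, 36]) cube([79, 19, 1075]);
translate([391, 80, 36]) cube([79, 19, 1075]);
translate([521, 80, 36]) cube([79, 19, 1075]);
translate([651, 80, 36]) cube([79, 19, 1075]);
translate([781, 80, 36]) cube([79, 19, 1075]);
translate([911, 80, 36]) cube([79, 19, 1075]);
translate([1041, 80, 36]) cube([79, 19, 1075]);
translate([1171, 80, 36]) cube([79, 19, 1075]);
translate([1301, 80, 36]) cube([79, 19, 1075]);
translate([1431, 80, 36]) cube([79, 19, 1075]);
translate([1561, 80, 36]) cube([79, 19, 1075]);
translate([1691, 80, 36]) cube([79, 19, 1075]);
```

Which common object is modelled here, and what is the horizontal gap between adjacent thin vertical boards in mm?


A fence section. The picket gap is 51 mm.

Two posts, two rails, 13 pickets — a fence section. Span 1744 mm holds 13 pickets of 79 mm with 14 equal gaps: ⌊(1744 − 13·79) / 14⌋ = 51 mm.


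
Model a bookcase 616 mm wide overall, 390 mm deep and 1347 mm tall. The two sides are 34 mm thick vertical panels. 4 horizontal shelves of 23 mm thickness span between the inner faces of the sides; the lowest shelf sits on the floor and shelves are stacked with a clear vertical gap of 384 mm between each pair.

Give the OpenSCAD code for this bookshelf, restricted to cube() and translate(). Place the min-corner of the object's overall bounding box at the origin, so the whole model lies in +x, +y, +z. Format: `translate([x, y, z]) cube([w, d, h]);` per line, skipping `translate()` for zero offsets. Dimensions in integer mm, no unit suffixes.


cube([34, 390, 1347]);
translate([582, 0, 0]) cube([34, 390, 1347]);
translate([34, 0, 0]) cube([548, 390, 23]);
translate([34, 0, 407]) cube([548, 390, 23]);
translate([34, 0, 814]) cube([548, 390, 23]);
translate([34, 0, 1221]) cube([548, 390, 23]);


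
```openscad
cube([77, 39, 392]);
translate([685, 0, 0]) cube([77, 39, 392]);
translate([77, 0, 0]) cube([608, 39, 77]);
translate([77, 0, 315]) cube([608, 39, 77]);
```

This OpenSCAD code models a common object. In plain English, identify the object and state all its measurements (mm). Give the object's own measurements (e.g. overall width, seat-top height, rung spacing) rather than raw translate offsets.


A rectangular picture frame lying in the x–z plane (depth along y). The opening is 608 mm wide (x) by 238 mm tall (z), surrounded by a border 77 mm wide on all four sides. The frame is 39 mm deep and is made of two full-height vertical stiles with two horizontal rails fitted between them.


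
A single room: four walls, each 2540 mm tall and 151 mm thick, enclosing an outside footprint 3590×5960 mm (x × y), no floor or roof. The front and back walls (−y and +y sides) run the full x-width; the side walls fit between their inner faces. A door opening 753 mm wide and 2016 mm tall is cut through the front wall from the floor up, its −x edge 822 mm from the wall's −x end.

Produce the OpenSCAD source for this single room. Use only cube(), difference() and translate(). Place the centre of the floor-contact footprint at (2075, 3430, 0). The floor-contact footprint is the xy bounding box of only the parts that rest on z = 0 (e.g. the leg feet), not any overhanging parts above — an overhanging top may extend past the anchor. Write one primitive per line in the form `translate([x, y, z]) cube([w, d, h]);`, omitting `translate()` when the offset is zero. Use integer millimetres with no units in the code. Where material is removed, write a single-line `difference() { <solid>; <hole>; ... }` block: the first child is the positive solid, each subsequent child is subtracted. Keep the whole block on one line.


difference() { translate([280, 450, 0]) cube([3590, 151, 2540]); translate([1102, 450, 0]) cube([753, 151, 2016]); }
translate([280, 6259, 0]) cube([3590, 151, 2540]);
translate([280, 601, 0]) cube([151, 5658, 2540]);
translate([3719, 601, 0]) cube([151, 5658, 2540]);


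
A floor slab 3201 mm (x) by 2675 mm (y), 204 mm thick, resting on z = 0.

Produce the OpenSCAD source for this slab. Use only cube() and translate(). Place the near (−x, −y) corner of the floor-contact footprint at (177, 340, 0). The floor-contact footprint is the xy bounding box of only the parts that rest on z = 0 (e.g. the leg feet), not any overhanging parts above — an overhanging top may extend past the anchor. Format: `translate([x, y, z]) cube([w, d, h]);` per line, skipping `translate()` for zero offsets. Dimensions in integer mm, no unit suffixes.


translate([177, 340, 0]) cube([3201, 2675, 204]);
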